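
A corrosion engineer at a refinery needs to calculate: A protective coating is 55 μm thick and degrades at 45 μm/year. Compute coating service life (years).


Service life = thickness / degradation rate
Life = 55 / 45 = 1.2 years

1.2 years


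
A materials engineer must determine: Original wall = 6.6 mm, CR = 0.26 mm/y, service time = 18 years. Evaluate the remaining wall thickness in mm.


Remaining wall = original − CR × time
t = 6.6 − 0.26*18 = 6.6 − 4.68 = 1.92 mm

1.92 mm


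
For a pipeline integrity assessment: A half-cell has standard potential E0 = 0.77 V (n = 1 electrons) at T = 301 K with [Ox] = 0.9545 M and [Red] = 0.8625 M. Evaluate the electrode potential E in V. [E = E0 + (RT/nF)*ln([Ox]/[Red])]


Apply the Nernst equation: E = E0 + (RT/nF)*ln([Ox]/[Red])
Step 1: RT/nF = 8.314*301/(1*96485) = 0.02593682 V
Step 2: [Ox]/[Red] = 0.9545/0.8625 = 1.106667
Step 3: ln(1.106667) = 0.101353
Step 4: correction = 0.02593682 * 0.101353 = 0.003 V
E = 0.77 + 0.003 = 0.773 V

0.773 V


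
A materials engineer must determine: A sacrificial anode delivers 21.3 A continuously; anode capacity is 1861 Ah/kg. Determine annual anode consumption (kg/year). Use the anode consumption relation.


Annual consumption = current * hours per year / capacity
Rate = 21.3 * 8760 / 1861 = 100.3 kg/year

100.3 kg/year


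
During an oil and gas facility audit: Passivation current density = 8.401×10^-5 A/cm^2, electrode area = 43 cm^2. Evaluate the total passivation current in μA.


I = i_pass * A, then convert A → μA (×10^6)
I = 8.401×10^-5 * 43 * 10^6 = 3612.43 μA

3612.43 μA


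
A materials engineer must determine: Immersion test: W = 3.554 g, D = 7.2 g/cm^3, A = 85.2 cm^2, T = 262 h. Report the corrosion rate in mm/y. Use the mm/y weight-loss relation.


Apply the mm/y weight-loss relation: CR = 87600 * W / (D * A * T)
Numerator: 87600 * 3.554 = 311330.4
Denominator: 7.2 * 85.2 * 262 = 160721.28
CR = 311330.4 / 160721.28 = 1.93708 mm/y

1.93708 mm/y


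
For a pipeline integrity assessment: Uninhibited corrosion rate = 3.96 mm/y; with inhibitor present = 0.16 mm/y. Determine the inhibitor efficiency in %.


Apply the inhibitor-efficiency definition: IE = (CR_blank − CR_inh)/CR_blank × 100
IE = (3.96 − 0.16) / 3.96 × 100
IE = 3.8 / 3.96 × 100 = 96.0 %

96.0 %


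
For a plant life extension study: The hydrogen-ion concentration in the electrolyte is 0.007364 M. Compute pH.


pH = −log10[H+]
pH = −log10(0.007364) = 2.13

2.13


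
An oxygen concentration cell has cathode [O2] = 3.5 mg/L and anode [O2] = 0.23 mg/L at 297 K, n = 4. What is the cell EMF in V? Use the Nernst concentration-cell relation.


Apply the Nernst concentration-cell relation: E = (RT/nF)*ln(C_cathode/C_anode)
RT/nF = 8.314*297/(4*96485) = 0.00639804 V
ln(3.5/0.23) = 2.72244
E = 0.00639804 * 2.72244 = 0.01742 V

0.01742 V


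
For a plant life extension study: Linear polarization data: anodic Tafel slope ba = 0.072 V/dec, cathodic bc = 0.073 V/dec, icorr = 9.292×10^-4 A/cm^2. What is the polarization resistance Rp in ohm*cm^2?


Apply the Stern-Geary equation: Rp = ba*bc / (2.303*icorr*(ba+bc))
ba*bc = 0.072*0.073 = 0.005256
ba+bc = 0.145; 2.303*icorr*(ba+bc) = 2.303*9.292×10^-4*0.145 = 3.102924×10^-4
Rp = 0.005256 / 3.102924×10^-4 = 16.94 ohm*cm^2

16.94 ohm*cm^2


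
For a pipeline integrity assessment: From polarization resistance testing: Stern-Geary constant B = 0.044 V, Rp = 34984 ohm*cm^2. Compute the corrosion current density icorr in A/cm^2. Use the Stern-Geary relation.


Apply the Stern-Geary relation: icorr = B / Rp
icorr = 0.044 / 34984 = 1.258×10^-6 A/cm^2

1.258×10^-6 A/cm^2


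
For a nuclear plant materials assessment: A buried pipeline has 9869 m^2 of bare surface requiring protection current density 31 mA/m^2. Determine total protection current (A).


I = area * current density, then convert mA → A (÷1000)
I = 9869 * 31 / 1000 = 305.94 A

305.94 A


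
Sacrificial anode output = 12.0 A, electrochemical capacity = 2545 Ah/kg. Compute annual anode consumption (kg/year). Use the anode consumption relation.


Annual consumption = current * hours per year / capacity
Rate = 12.0 * 8760 / 2545 = 41.3 kg/year

41.3 kg/year


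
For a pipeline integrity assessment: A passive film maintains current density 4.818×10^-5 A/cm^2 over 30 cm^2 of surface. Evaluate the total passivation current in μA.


I = i_pass * A, then convert A → μA (×10^6)
I = 4.818×10^-5 * 30 * 10^6 = 1445.4 μA

1445.4 μA


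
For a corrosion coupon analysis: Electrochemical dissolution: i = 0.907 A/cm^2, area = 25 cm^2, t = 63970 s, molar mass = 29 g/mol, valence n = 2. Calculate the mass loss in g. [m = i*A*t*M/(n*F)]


Apply Faraday's law: m = i*A*t*M / (n*F)
Total charge passed Q = i*A*t = 0.907*25*63970 = 1450519.75 C
m = Q*M/(n*F) = 1450519.75*29/(2*96485) = 217.98763 g

217.98763 g


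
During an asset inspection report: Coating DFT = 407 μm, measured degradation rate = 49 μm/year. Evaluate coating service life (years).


Service life = thickness / degradation rate
Life = 407 / 49 = 8.3 years

8.3 years


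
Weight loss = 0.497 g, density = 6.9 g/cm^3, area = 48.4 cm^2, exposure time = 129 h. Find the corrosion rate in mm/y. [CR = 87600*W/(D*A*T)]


Apply the mm/y weight-loss relation: CR = 87600 * W / (D * A * T)
Numerator: 87600 * 0.497 = 43537.2
Denominator: 6.9 * 48.4 * 129 = 43080.84
CR = 43537.2 / 43080.84 = 1.01059 mm/y

1.01059 mm/y


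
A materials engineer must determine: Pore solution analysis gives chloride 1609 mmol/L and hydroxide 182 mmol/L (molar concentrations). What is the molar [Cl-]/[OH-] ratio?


Threshold parameter = [Cl-] / [OH-] (molar basis; both in mmol/L, so units cancel)
Ratio = 1609 / 182 = 8.84

8.84


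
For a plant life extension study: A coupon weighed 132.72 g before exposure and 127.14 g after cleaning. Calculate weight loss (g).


Weight loss = initial − final
WL = 132.72 − 127.14 = 5.58 g

5.58 g


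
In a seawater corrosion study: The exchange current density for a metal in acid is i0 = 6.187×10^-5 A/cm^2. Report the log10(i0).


i0 = 6.187×10^-5 A/cm^2
log10(i0) = -4.209

-4.209


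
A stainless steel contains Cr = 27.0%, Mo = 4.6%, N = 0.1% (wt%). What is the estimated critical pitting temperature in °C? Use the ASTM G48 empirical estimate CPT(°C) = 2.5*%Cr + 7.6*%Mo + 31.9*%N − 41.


Apply the ASTM G48 empirical CPT estimate: CPT(°C) = 2.5*%Cr + 7.6*%Mo + 31.9*%N − 41
2.5*27.0 = 67.5; 7.6*4.6 = 34.96; 31.9*0.1 = 3.19
CPT = 67.5 + 34.96 + 3.19 − 41 = 64.65 °C
Rounded to 0.1 °C: CPT ≈ 64.7 °C

64.7 °C


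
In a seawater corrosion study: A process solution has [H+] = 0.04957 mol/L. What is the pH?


pH = −log10[H+]
pH = −log10(0.04957) = 1.3

1.3


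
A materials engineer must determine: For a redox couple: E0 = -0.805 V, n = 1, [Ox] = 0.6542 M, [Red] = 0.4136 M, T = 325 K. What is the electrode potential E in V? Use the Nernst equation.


Apply the Nernst equation: E = E0 + (RT/nF)*ln([Ox]/[Red])
Step 1: RT/nF = 8.314*325/(1*96485) = 0.02800487 V
Step 2: [Ox]/[Red] = 0.6542/0.4136 = 1.581721
Step 3: ln(1.581721) = 0.458513
Step 4: correction = 0.02800487 * 0.458513 = 0.0128 V
E = -0.805 + 0.0128 = -0.7922 V

-0.7922 V


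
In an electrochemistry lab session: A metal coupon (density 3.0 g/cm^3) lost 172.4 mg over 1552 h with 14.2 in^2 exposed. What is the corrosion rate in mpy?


Apply the mpy weight-loss relation: CR = 534 * W / (D * A * T)
Numerator: 534 * 172.4 = 92061.6
Denominator: 3.0 * 14.2 * 1552 = 66115.2
CR = 92061.6 / 66115.2 = 1.3924 mpy

1.3924 mpy


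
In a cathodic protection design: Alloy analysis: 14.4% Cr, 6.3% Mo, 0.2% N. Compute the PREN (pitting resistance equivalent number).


Apply the PREN formula: PREN = Cr + 3.3*Mo + 16*N
PREN = 14.4 + 3.3*6.3 + 16*0.2
PREN = 14.4 + 20.79 + 3.2 = 38.39

38.39


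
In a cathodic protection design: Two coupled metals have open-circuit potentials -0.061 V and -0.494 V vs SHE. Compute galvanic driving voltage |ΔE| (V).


Driving voltage is the absolute potential difference.
|ΔE| = |-0.061 − (-0.494)| = 0.433 V

0.433 V


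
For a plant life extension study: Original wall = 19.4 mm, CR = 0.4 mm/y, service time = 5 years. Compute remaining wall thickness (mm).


Remaining wall = original − CR × time
t = 19.4 − 0.4*5 = 19.4 − 2.0 = 17.4 mm

17.4 mm


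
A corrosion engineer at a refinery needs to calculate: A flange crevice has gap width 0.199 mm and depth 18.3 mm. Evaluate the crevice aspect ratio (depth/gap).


Aspect ratio = depth / gap
Ratio = 18.3 / 0.199 = 92.0

92.0


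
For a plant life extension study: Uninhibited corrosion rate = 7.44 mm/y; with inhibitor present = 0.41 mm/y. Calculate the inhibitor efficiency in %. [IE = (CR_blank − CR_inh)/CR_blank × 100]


Apply the inhibitor-efficiency definition: IE = (CR_blank − CR_inh)/CR_blank × 100
IE = (7.44 − 0.41) / 7.44 × 100
IE = 7.03 / 7.44 × 100 = 94.5 %

94.5 %


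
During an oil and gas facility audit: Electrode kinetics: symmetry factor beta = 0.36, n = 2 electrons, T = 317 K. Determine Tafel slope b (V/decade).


Apply the Tafel slope relation: b = 2.303*R*T/(beta*n*F)
Numerator: 2.303 * 8.314 * 317 = 6069.64
Denominator: 0.36 * 2 * 96485 = 69469.2
b = 6069.64 / 69469.2 = 0.0874 V/decade

0.0874 V/decade


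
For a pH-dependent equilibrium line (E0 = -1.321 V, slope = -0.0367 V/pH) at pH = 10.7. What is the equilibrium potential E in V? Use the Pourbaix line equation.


Apply the Pourbaix line equation: E = E0 + slope*pH
E = -1.321 + (-0.0367)*10.7 = -1.321 + (-0.39269) = -1.71369 V
Rounded to 4 decimal places: E = -1.7137 V

-1.7137 V


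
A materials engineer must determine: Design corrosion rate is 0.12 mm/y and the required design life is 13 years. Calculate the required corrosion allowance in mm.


Corrosion allowance = CR × design life
CA = 0.12 * 13 = 1.56 mm

1.56 mm


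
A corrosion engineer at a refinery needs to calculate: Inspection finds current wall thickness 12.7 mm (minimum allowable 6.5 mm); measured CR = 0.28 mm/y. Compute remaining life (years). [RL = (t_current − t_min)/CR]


Apply the remaining-life relation: RL = (t_current − t_min) / CR
RL = (12.7 − 6.5) / 0.28 = 6.2 / 0.28 = 22.1 years

22.1 years


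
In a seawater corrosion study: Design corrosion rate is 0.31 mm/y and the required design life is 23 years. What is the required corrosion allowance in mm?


Corrosion allowance = CR × design life
CA = 0.31 * 23 = 7.13 mm

7.13 mm


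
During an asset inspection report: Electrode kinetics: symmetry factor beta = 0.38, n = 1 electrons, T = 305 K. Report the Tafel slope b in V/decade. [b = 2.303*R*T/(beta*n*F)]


Apply the Tafel slope relation: b = 2.303*R*T/(beta*n*F)
Numerator: 2.303 * 8.314 * 305 = 5839.88
Denominator: 0.38 * 1 * 96485 = 36664.3
b = 5839.88 / 36664.3 = 0.159 V/decade

0.159 V/decade


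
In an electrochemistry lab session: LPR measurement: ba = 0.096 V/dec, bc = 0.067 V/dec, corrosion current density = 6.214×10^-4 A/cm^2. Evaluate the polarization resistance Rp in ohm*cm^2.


Apply the Stern-Geary equation: Rp = ba*bc / (2.303*icorr*(ba+bc))
ba*bc = 0.096*0.067 = 0.006432
ba+bc = 0.163; 2.303*icorr*(ba+bc) = 2.303*6.214×10^-4*0.163 = 2.3326672×10^-4
Rp = 0.006432 / 2.3326672×10^-4 = 27.6 ohm*cm^2

27.6 ohm*cm^2


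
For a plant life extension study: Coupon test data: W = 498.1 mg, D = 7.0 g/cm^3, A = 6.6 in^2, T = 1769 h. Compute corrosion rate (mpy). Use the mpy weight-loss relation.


Apply the mpy weight-loss relation: CR = 534 * W / (D * A * T)
Numerator: 534 * 498.1 = 265985.4
Denominator: 7.0 * 6.6 * 1769 = 81727.8
CR = 265985.4 / 81727.8 = 3.2545 mpy

3.2545 mpy


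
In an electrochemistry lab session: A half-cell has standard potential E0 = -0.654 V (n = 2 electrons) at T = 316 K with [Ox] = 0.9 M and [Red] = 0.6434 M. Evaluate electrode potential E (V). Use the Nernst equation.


Apply the Nernst equation: E = E0 + (RT/nF)*ln([Ox]/[Red])
Step 1: RT/nF = 8.314*316/(2*96485) = 0.01361468 V
Step 2: [Ox]/[Red] = 0.9/0.6434 = 1.398819
Step 3: ln(1.398819) = 0.335628
Step 4: correction = 0.01361468 * 0.335628 = 0.005 V
E = -0.654 + 0.005 = -0.649 V

-0.649 V


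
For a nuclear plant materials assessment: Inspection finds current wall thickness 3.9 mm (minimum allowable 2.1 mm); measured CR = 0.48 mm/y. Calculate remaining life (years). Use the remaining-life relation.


Apply the remaining-life relation: RL = (t_current − t_min) / CR
RL = (3.9 − 2.1) / 0.48 = 1.8 / 0.48 = 3.8 years

3.8 years


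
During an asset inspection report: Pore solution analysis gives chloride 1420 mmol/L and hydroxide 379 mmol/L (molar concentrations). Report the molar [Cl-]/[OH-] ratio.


Threshold parameter = [Cl-] / [OH-] (molar basis; both in mmol/L, so units cancel)
Ratio = 1420 / 379 = 3.75

3.75


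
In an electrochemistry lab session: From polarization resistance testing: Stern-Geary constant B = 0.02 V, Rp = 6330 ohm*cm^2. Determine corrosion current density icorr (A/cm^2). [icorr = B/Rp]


Apply the Stern-Geary relation: icorr = B / Rp
icorr = 0.02 / 6330 = 3.16×10^-6 A/cm^2

3.16×10^-6 A/cm^2


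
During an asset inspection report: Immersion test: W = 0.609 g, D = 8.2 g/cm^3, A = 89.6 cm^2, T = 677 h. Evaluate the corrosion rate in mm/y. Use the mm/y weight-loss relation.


Apply the mm/y weight-loss relation: CR = 87600 * W / (D * A * T)
Numerator: 87600 * 0.609 = 53348.4
Denominator: 8.2 * 89.6 * 677 = 497405.44
CR = 53348.4 / 497405.44 = 0.107253 mm/y

0.107253 mm/y


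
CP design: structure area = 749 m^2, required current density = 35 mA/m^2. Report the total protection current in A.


I = area * current density, then convert mA → A (÷1000)
I = 749 * 35 / 1000 = 26.22 A

26.22 A


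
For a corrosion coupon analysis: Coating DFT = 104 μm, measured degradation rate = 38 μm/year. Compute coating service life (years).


Service life = thickness / degradation rate
Life = 104 / 38 = 2.7 years

2.7 years


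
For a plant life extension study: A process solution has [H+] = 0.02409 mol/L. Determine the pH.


pH = −log10[H+]
pH = −log10(0.02409) = 1.62

1.62


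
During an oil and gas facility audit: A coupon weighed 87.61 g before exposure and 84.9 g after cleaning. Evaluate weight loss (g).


Weight loss = initial − final
WL = 87.61 − 84.9 = 2.71 g

2.71 g


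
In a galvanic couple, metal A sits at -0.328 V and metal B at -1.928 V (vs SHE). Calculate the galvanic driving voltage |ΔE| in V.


Driving voltage is the absolute potential difference.
|ΔE| = |-0.328 − (-1.928)| = 1.6 V

1.6 V


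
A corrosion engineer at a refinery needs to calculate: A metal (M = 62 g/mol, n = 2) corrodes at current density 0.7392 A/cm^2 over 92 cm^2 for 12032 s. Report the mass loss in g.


Apply Faraday's law: m = i*A*t*M / (n*F)
Total charge passed Q = i*A*t = 0.7392*92*12032 = 818253.0048 C
m = Q*M/(n*F) = 818253.0048*62/(2*96485) = 262.89934 g

262.89934 g


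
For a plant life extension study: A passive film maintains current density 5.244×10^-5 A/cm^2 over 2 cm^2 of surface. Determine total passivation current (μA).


I = i_pass * A, then convert A → μA (×10^6)
I = 5.244×10^-5 * 2 * 10^6 = 104.88 μA

104.88 μA


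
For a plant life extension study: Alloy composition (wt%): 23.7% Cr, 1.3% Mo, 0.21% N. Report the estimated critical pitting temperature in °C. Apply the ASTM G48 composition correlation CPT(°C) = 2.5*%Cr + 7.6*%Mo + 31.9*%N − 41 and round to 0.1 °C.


Apply the ASTM G48 empirical CPT estimate: CPT(°C) = 2.5*%Cr + 7.6*%Mo + 31.9*%N − 41
2.5*23.7 = 59.25; 7.6*1.3 = 9.88; 31.9*0.21 = 6.699
CPT = 59.25 + 9.88 + 6.699 − 41 = 34.829 °C
Rounded to 0.1 °C: CPT ≈ 34.8 °C

34.8 °C


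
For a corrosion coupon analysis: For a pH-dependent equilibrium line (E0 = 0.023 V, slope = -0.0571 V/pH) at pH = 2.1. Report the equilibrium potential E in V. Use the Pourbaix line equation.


Apply the Pourbaix line equation: E = E0 + slope*pH
E = 0.023 + (-0.0571)*2.1 = 0.023 + (-0.11991) = -0.09691 V
Rounded to 4 decimal places: E = -0.0969 V

-0.0969 V


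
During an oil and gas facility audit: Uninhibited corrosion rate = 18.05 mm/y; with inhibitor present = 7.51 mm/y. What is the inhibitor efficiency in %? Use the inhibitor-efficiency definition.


Apply the inhibitor-efficiency definition: IE = (CR_blank − CR_inh)/CR_blank × 100
IE = (18.05 − 7.51) / 18.05 × 100
IE = 10.54 / 18.05 × 100 = 58.4 %

58.4 %


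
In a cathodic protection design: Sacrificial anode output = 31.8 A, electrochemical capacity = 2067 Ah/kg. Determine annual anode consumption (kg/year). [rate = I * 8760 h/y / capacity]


Annual consumption = current * hours per year / capacity
Rate = 31.8 * 8760 / 2067 = 134.8 kg/year

134.8 kg/year


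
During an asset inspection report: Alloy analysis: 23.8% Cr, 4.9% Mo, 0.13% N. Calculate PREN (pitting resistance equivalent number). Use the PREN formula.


Apply the PREN formula: PREN = Cr + 3.3*Mo + 16*N
PREN = 23.8 + 3.3*4.9 + 16*0.13
PREN = 23.8 + 16.17 + 2.08 = 42.05

42.05


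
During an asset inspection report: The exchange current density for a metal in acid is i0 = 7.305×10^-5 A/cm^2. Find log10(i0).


i0 = 7.305×10^-5 A/cm^2
log10(i0) = -4.136

-4.136


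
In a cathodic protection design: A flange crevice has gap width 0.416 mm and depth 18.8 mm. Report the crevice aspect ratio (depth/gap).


Aspect ratio = depth / gap
Ratio = 18.8 / 0.416 = 45.2

45.2


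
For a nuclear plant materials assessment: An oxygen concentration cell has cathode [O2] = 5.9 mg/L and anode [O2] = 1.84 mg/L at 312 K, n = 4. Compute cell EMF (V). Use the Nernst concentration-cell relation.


Apply the Nernst concentration-cell relation: E = (RT/nF)*ln(C_cathode/C_anode)
RT/nF = 8.314*312/(4*96485) = 0.00672117 V
ln(5.9/1.84) = 1.16519
E = 0.00672117 * 1.16519 = 0.00783 V

0.00783 V


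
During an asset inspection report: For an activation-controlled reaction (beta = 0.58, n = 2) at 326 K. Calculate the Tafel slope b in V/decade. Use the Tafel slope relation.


Apply the Tafel slope relation: b = 2.303*R*T/(beta*n*F)
Numerator: 2.303 * 8.314 * 326 = 6241.97
Denominator: 0.58 * 2 * 96485 = 111922.6
b = 6241.97 / 111922.6 = 0.056 V/decade

0.056 V/decade


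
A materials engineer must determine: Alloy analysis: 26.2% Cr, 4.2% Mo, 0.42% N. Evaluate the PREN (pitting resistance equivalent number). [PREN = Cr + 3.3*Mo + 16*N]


Apply the PREN formula: PREN = Cr + 3.3*Mo + 16*N
PREN = 26.2 + 3.3*4.2 + 16*0.42
PREN = 26.2 + 13.86 + 6.72 = 46.78

46.78


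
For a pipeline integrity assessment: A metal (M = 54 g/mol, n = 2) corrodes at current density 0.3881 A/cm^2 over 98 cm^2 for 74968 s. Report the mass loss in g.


Apply Faraday's law: m = i*A*t*M / (n*F)
Total charge passed Q = i*A*t = 0.3881*98*74968 = 2851317.9184 C
m = Q*M/(n*F) = 2851317.9184*54/(2*96485) = 797.9021 g

797.9021 g


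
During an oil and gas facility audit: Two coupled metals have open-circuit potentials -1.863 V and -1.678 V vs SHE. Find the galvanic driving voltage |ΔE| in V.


Driving voltage is the absolute potential difference.
|ΔE| = |-1.863 − (-1.678)| = 0.185 V

0.185 V


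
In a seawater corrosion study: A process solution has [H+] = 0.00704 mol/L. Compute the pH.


pH = −log10[H+]
pH = −log10(0.00704) = 2.15

2.15


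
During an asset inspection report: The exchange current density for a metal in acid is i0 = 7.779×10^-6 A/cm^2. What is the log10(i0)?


i0 = 7.779×10^-6 A/cm^2
log10(i0) = -5.109

-5.109


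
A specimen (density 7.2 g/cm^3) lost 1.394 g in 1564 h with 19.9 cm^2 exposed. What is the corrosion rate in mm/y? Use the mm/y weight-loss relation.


Apply the mm/y weight-loss relation: CR = 87600 * W / (D * A * T)
Numerator: 87600 * 1.394 = 122114.4
Denominator: 7.2 * 19.9 * 1564 = 224089.92
CR = 122114.4 / 224089.92 = 0.544935 mm/y

0.544935 mm/y


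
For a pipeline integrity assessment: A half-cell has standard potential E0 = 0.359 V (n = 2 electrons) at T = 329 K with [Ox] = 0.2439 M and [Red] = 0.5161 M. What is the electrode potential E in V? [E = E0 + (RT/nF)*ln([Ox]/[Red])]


Apply the Nernst equation: E = E0 + (RT/nF)*ln([Ox]/[Red])
Step 1: RT/nF = 8.314*329/(2*96485) = 0.01417477 V
Step 2: [Ox]/[Red] = 0.2439/0.5161 = 0.472583
Step 3: ln(0.472583) = -0.749542
Step 4: correction = 0.01417477 * -0.749542 = -0.0106 V
E = 0.359 + -0.0106 = 0.3484 V

0.3484 V


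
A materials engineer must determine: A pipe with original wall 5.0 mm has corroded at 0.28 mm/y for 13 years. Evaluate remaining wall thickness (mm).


Remaining wall = original − CR × time
t = 5.0 − 0.28*13 = 5.0 − 3.64 = 1.36 mm

1.36 mm


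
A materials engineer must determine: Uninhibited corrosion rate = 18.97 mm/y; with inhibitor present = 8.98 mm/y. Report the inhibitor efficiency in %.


Apply the inhibitor-efficiency definition: IE = (CR_blank − CR_inh)/CR_blank × 100
IE = (18.97 − 8.98) / 18.97 × 100
IE = 9.99 / 18.97 × 100 = 52.7 %

52.7 %


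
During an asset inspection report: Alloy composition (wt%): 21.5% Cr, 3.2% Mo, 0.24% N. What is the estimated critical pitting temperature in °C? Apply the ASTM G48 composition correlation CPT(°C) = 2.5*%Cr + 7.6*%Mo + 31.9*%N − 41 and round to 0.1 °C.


Apply the ASTM G48 empirical CPT estimate: CPT(°C) = 2.5*%Cr + 7.6*%Mo + 31.9*%N − 41
2.5*21.5 = 53.75; 7.6*3.2 = 24.32; 31.9*0.24 = 7.656
CPT = 53.75 + 24.32 + 7.656 − 41 = 44.726 °C
Rounded to 0.1 °C: CPT ≈ 44.7 °C

44.7 °C


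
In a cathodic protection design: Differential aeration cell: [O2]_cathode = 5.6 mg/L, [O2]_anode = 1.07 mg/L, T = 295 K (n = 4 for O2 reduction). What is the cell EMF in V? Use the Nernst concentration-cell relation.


Apply the Nernst concentration-cell relation: E = (RT/nF)*ln(C_cathode/C_anode)
RT/nF = 8.314*295/(4*96485) = 0.00635495 V
ln(5.6/1.07) = 1.65511
E = 0.00635495 * 1.65511 = 0.01052 V

0.01052 V


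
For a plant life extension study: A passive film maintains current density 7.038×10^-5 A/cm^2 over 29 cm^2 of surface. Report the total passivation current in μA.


I = i_pass * A, then convert A → μA (×10^6)
I = 7.038×10^-5 * 29 * 10^6 = 2041.02 μA

2041.02 μA


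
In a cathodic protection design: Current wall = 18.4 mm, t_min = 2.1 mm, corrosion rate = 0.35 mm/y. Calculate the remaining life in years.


Apply the remaining-life relation: RL = (t_current − t_min) / CR
RL = (18.4 − 2.1) / 0.35 = 16.3 / 0.35 = 46.6 years

46.6 years


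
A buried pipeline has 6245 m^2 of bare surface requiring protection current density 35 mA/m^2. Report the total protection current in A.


I = area * current density, then convert mA → A (÷1000)
I = 6245 * 35 / 1000 = 218.58 A

218.58 A


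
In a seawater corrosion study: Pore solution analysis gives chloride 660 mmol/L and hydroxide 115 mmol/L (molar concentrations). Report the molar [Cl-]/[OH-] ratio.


Threshold parameter = [Cl-] / [OH-] (molar basis; both in mmol/L, so units cancel)
Ratio = 660 / 115 = 5.74

5.74


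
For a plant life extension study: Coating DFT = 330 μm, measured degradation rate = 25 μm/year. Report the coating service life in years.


Service life = thickness / degradation rate
Life = 330 / 25 = 13.2 years

13.2 years


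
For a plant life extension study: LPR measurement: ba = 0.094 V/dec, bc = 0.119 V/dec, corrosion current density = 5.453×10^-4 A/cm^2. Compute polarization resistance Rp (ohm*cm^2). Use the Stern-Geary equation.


Apply the Stern-Geary equation: Rp = ba*bc / (2.303*icorr*(ba+bc))
ba*bc = 0.094*0.119 = 0.011186
ba+bc = 0.213; 2.303*icorr*(ba+bc) = 2.303*5.453×10^-4*0.213 = 2.6749092×10^-4
Rp = 0.011186 / 2.6749092×10^-4 = 41.8 ohm*cm^2

41.8 ohm*cm^2


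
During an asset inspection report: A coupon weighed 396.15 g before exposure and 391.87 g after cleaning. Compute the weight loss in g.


Weight loss = initial − final
WL = 396.15 − 391.87 = 4.28 g

4.28 g


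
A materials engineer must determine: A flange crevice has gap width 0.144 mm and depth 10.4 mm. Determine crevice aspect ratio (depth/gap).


Aspect ratio = depth / gap
Ratio = 10.4 / 0.144 = 72.2

72.2


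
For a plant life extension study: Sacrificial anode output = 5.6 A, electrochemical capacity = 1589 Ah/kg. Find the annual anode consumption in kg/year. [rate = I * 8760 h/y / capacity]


Annual consumption = current * hours per year / capacity
Rate = 5.6 * 8760 / 1589 = 30.9 kg/year

30.9 kg/year


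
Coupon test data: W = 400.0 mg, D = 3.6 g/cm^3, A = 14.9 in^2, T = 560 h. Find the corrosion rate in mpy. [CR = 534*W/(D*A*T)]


Apply the mpy weight-loss relation: CR = 534 * W / (D * A * T)
Numerator: 534 * 400.0 = 213600.0
Denominator: 3.6 * 14.9 * 560 = 30038.4
CR = 213600.0 / 30038.4 = 7.1109 mpy

7.1109 mpy


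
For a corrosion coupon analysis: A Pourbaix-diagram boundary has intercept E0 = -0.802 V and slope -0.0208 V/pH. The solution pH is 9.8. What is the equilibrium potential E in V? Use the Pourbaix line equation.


Apply the Pourbaix line equation: E = E0 + slope*pH
E = -0.802 + (-0.0208)*9.8 = -0.802 + (-0.20384) = -1.00584 V
Rounded to 4 decimal places: E = -1.0058 V

-1.0058 V


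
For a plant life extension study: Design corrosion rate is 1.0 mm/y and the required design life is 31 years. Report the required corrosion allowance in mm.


Corrosion allowance = CR × design life
CA = 1.0 * 31 = 31.0 mm

31.0 mm


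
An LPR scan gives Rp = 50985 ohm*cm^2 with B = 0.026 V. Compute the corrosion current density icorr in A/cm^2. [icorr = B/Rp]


Apply the Stern-Geary relation: icorr = B / Rp
icorr = 0.026 / 50985 = 5.1×10^-7 A/cm^2

5.1×10^-7 A/cm^2


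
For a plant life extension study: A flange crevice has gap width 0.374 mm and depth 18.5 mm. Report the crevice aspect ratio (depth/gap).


Aspect ratio = depth / gap
Ratio = 18.5 / 0.374 = 49.5

49.5


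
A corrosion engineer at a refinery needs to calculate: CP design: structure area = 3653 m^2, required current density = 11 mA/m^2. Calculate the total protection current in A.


I = area * current density, then convert mA → A (÷1000)
I = 3653 * 11 / 1000 = 40.18 A

40.18 A


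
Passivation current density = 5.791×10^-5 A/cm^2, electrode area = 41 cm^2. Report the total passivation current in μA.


I = i_pass * A, then convert A → μA (×10^6)
I = 5.791×10^-5 * 41 * 10^6 = 2374.31 μA

2374.31 μA


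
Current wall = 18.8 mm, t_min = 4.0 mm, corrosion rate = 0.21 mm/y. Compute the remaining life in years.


Apply the remaining-life relation: RL = (t_current − t_min) / CR
RL = (18.8 − 4.0) / 0.21 = 14.8 / 0.21 = 70.5 years

70.5 years


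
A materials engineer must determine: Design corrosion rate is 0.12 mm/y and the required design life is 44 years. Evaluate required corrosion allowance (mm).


Corrosion allowance = CR × design life
CA = 0.12 * 44 = 5.28 mm

5.28 mm


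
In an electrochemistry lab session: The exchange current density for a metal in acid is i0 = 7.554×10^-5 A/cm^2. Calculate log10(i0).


i0 = 7.554×10^-5 A/cm^2
log10(i0) = -4.122

-4.122


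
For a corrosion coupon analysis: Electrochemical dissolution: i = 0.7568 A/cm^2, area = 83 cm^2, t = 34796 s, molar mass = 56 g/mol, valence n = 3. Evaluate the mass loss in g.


Apply Faraday's law: m = i*A*t*M / (n*F)
Total charge passed Q = i*A*t = 0.7568*83*34796 = 2185689.8624 C
m = Q*M/(n*F) = 2185689.8624*56/(3*96485) = 422.859 g

422.859 g


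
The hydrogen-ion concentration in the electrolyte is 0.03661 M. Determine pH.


pH = −log10[H+]
pH = −log10(0.03661) = 1.44

1.44


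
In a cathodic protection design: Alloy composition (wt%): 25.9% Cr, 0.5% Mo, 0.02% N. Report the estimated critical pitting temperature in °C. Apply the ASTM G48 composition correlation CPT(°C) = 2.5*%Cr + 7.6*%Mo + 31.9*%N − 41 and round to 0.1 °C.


Apply the ASTM G48 empirical CPT estimate: CPT(°C) = 2.5*%Cr + 7.6*%Mo + 31.9*%N − 41
2.5*25.9 = 64.75; 7.6*0.5 = 3.8; 31.9*0.02 = 0.638
CPT = 64.75 + 3.8 + 0.638 − 41 = 28.188 °C
Rounded to 0.1 °C: CPT ≈ 28.2 °C

28.2 °C


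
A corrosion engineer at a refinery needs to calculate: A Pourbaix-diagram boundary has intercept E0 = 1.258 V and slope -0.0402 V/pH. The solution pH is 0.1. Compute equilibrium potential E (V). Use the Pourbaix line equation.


Apply the Pourbaix line equation: E = E0 + slope*pH
E = 1.258 + (-0.0402)*0.1 = 1.258 + (-0.00402) = 1.25398 V
Rounded to 3 decimal places: E = 1.254 V

1.254 V


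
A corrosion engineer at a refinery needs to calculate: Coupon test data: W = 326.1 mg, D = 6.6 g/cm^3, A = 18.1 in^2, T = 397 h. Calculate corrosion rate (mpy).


Apply the mpy weight-loss relation: CR = 534 * W / (D * A * T)
Numerator: 534 * 326.1 = 174137.4
Denominator: 6.6 * 18.1 * 397 = 47425.62
CR = 174137.4 / 47425.62 = 3.6718 mpy

3.6718 mpy


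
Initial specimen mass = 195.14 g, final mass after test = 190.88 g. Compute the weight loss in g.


Weight loss = initial − final
WL = 195.14 − 190.88 = 4.26 g

4.26 g


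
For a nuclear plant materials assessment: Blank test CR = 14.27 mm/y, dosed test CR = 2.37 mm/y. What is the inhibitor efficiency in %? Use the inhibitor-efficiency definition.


Apply the inhibitor-efficiency definition: IE = (CR_blank − CR_inh)/CR_blank × 100
IE = (14.27 − 2.37) / 14.27 × 100
IE = 11.9 / 14.27 × 100 = 83.4 %

83.4 %


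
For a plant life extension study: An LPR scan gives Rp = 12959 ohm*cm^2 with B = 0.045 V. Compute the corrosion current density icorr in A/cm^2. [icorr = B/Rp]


Apply the Stern-Geary relation: icorr = B / Rp
icorr = 0.045 / 12959 = 3.472×10^-6 A/cm^2

3.472×10^-6 A/cm^2


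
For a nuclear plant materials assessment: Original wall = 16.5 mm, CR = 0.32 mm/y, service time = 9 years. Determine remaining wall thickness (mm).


Remaining wall = original − CR × time
t = 16.5 − 0.32*9 = 16.5 − 2.88 = 13.62 mm

13.62 mm


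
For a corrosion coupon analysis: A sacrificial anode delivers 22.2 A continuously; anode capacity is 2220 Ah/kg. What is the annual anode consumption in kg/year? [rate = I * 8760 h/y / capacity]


Annual consumption = current * hours per year / capacity
Rate = 22.2 * 8760 / 2220 = 87.6 kg/year

87.6 kg/year


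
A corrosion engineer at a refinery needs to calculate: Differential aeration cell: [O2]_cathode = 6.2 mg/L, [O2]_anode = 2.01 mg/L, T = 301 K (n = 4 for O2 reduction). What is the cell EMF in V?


Apply the Nernst concentration-cell relation: E = (RT/nF)*ln(C_cathode/C_anode)
RT/nF = 8.314*301/(4*96485) = 0.0064842 V
ln(6.2/2.01) = 1.12641
E = 0.0064842 * 1.12641 = 0.0073 V

0.0073 V


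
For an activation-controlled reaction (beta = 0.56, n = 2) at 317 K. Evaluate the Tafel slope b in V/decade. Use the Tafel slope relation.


Apply the Tafel slope relation: b = 2.303*R*T/(beta*n*F)
Numerator: 2.303 * 8.314 * 317 = 6069.64
Denominator: 0.56 * 2 * 96485 = 108063.2
b = 6069.64 / 108063.2 = 0.056 V/decade

0.056 V/decade


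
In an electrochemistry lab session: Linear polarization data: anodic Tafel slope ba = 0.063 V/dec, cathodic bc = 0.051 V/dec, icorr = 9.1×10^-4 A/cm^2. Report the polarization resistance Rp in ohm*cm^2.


Apply the Stern-Geary equation: Rp = ba*bc / (2.303*icorr*(ba+bc))
ba*bc = 0.063*0.051 = 0.003213
ba+bc = 0.114; 2.303*icorr*(ba+bc) = 2.303*9.1×10^-4*0.114 = 2.3891322×10^-4
Rp = 0.003213 / 2.3891322×10^-4 = 13.45 ohm*cm^2

13.45 ohm*cm^2


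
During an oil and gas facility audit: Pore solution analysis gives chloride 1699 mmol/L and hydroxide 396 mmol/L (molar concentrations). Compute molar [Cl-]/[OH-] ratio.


Threshold parameter = [Cl-] / [OH-] (molar basis; both in mmol/L, so units cancel)
Ratio = 1699 / 396 = 4.29

4.29


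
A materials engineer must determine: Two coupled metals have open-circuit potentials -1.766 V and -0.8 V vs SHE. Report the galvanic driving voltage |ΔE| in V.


Driving voltage is the absolute potential difference.
|ΔE| = |-1.766 − (-0.8)| = 0.966 V

0.966 V


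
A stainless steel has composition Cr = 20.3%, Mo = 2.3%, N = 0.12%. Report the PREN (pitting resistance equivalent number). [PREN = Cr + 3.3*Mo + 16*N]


Apply the PREN formula: PREN = Cr + 3.3*Mo + 16*N
PREN = 20.3 + 3.3*2.3 + 16*0.12
PREN = 20.3 + 7.59 + 1.92 = 29.81

29.81


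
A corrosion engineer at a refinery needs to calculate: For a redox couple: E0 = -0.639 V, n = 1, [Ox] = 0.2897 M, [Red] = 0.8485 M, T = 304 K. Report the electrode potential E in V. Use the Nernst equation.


Apply the Nernst equation: E = E0 + (RT/nF)*ln([Ox]/[Red])
Step 1: RT/nF = 8.314*304/(1*96485) = 0.02619533 V
Step 2: [Ox]/[Red] = 0.2897/0.8485 = 0.341426
Step 3: ln(0.341426) = -1.074624
Step 4: correction = 0.02619533 * -1.074624 = -0.028 V
E = -0.639 + -0.028 = -0.667 V

-0.667 V


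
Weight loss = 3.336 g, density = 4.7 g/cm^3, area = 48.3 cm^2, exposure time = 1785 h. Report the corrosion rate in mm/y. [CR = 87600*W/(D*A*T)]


Apply the mm/y weight-loss relation: CR = 87600 * W / (D * A * T)
Numerator: 87600 * 3.336 = 292233.6
Denominator: 4.7 * 48.3 * 1785 = 405212.85
CR = 292233.6 / 405212.85 = 0.7212 mm/y

0.7212 mm/y


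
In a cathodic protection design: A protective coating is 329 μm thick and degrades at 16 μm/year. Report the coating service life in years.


Service life = thickness / degradation rate
Life = 329 / 16 = 20.6 years

20.6 years


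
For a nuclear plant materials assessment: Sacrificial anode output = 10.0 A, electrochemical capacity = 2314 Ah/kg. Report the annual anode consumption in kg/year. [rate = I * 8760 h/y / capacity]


Annual consumption = current * hours per year / capacity
Rate = 10.0 * 8760 / 2314 = 37.9 kg/year

37.9 kg/year


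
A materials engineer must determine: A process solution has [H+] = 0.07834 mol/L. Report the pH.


pH = −log10[H+]
pH = −log10(0.07834) = 1.11

1.11


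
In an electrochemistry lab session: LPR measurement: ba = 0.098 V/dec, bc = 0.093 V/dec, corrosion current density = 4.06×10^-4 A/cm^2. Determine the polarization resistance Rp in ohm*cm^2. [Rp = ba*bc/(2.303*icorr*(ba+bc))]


Apply the Stern-Geary equation: Rp = ba*bc / (2.303*icorr*(ba+bc))
ba*bc = 0.098*0.093 = 0.009114
ba+bc = 0.191; 2.303*icorr*(ba+bc) = 2.303*4.06×10^-4*0.191 = 1.7858844×10^-4
Rp = 0.009114 / 1.7858844×10^-4 = 51.03 ohm*cm^2

51.03 ohm*cm^2


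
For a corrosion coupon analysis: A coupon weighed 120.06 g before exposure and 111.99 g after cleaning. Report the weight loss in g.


Weight loss = initial − final
WL = 120.06 − 111.99 = 8.07 g

8.07 g


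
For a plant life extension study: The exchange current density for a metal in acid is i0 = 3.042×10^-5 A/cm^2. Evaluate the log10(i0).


i0 = 3.042×10^-5 A/cm^2
log10(i0) = -4.517

-4.517


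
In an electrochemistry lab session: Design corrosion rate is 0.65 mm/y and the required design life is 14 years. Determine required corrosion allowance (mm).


Corrosion allowance = CR × design life
CA = 0.65 * 14 = 9.1 mm

9.1 mm


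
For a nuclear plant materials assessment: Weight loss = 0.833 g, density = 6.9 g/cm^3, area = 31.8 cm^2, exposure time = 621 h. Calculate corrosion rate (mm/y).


Apply the mm/y weight-loss relation: CR = 87600 * W / (D * A * T)
Numerator: 87600 * 0.833 = 72970.8
Denominator: 6.9 * 31.8 * 621 = 136259.82
CR = 72970.8 / 136259.82 = 0.5355 mm/y

0.5355 mm/y


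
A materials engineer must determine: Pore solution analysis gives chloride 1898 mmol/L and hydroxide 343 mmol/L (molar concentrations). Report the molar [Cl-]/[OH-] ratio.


Threshold parameter = [Cl-] / [OH-] (molar basis; both in mmol/L, so units cancel)
Ratio = 1898 / 343 = 5.53

5.53


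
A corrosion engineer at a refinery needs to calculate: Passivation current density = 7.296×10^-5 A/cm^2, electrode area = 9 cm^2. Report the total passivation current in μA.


I = i_pass * A, then convert A → μA (×10^6)
I = 7.296×10^-5 * 9 * 10^6 = 656.64 μA

656.64 μA


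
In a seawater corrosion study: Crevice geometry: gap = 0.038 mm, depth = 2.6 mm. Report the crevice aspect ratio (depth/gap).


Aspect ratio = depth / gap
Ratio = 2.6 / 0.038 = 68.4

68.4


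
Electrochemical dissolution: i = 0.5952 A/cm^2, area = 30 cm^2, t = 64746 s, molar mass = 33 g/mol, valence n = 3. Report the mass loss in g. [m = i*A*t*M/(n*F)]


Apply Faraday's law: m = i*A*t*M / (n*F)
Total charge passed Q = i*A*t = 0.5952*30*64746 = 1156104.576 C
m = Q*M/(n*F) = 1156104.576*33/(3*96485) = 131.8044 g

131.8044 g


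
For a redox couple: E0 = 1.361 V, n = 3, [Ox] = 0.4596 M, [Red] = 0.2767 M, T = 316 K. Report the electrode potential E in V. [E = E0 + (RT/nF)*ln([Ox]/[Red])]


Apply the Nernst equation: E = E0 + (RT/nF)*ln([Ox]/[Red])
Step 1: RT/nF = 8.314*316/(3*96485) = 0.00907645 V
Step 2: [Ox]/[Red] = 0.4596/0.2767 = 1.661005
Step 3: ln(1.661005) = 0.507423
Step 4: correction = 0.00907645 * 0.507423 = 0.0046 V
E = 1.361 + 0.0046 = 1.3656 V

1.3656 V


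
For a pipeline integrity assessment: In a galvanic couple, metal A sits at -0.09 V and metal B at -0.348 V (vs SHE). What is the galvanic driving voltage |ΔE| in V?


Driving voltage is the absolute potential difference.
|ΔE| = |-0.09 − (-0.348)| = 0.258 V

0.258 V


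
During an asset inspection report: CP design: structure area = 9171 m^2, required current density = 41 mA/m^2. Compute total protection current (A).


I = area * current density, then convert mA → A (÷1000)
I = 9171 * 41 / 1000 = 376.01 A

376.01 A


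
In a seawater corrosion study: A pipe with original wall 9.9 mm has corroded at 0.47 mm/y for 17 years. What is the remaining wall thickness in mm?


Remaining wall = original − CR × time
t = 9.9 − 0.47*17 = 9.9 − 7.99 = 1.91 mm

1.91 mm


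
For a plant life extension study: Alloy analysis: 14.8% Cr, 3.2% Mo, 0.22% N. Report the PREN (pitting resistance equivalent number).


Apply the PREN formula: PREN = Cr + 3.3*Mo + 16*N
PREN = 14.8 + 3.3*3.2 + 16*0.22
PREN = 14.8 + 10.56 + 3.52 = 28.88

28.88


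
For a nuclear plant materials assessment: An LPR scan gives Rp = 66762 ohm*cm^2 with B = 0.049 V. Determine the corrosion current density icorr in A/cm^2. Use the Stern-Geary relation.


Apply the Stern-Geary relation: icorr = B / Rp
icorr = 0.049 / 66762 = 7.34×10^-7 A/cm^2

7.34×10^-7 A/cm^2


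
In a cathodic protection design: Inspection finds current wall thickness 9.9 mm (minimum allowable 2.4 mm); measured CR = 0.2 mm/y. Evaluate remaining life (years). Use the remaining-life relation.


Apply the remaining-life relation: RL = (t_current − t_min) / CR
RL = (9.9 − 2.4) / 0.2 = 7.5 / 0.2 = 37.5 years

37.5 years


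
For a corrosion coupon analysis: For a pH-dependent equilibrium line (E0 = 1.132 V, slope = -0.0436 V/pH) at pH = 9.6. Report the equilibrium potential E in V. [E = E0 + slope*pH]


Apply the Pourbaix line equation: E = E0 + slope*pH
E = 1.132 + (-0.0436)*9.6 = 1.132 + (-0.41856) = 0.71344 V
Rounded to 3 decimal places: E = 0.713 V

0.713 V


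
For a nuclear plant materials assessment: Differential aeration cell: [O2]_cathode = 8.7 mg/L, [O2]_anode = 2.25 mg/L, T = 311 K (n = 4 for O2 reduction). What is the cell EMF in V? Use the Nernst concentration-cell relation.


Apply the Nernst concentration-cell relation: E = (RT/nF)*ln(C_cathode/C_anode)
RT/nF = 8.314*311/(4*96485) = 0.00669963 V
ln(8.7/2.25) = 1.35239
E = 0.00669963 * 1.35239 = 0.00906 V

0.00906 V


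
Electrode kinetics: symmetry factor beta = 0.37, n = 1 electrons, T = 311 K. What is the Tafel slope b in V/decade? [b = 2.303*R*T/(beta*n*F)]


Apply the Tafel slope relation: b = 2.303*R*T/(beta*n*F)
Numerator: 2.303 * 8.314 * 311 = 5954.76
Denominator: 0.37 * 1 * 96485 = 35699.45
b = 5954.76 / 35699.45 = 0.1668 V/decade

0.1668 V/decade
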